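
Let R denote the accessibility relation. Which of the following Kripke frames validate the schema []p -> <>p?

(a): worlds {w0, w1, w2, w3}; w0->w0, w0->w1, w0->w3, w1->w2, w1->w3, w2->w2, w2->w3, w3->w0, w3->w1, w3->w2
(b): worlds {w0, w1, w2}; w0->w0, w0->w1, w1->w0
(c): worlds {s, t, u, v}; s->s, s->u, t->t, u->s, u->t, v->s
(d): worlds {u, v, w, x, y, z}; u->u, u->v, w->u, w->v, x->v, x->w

This is the axiom for seriality; its first-order frame correspondent is forall x exists y Rxy.
(a): holds.
(b): fails — world w2 has no successor.
(c): holds.
(d): fails — world v has no successor.

(a), (c)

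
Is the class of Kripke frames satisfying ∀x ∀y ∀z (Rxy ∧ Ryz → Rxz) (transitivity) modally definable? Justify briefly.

Definable; □q → □□q defines it

Yes: it is transitivity, defined by the 4 schema □q → □□q.
Suppose □q→□□q is valid. Take Rxy, Ryz and set V(q)={w : Rxw}. Then □q at x, so □□q at x, so □q at y, so q at z, i.e. Rxz.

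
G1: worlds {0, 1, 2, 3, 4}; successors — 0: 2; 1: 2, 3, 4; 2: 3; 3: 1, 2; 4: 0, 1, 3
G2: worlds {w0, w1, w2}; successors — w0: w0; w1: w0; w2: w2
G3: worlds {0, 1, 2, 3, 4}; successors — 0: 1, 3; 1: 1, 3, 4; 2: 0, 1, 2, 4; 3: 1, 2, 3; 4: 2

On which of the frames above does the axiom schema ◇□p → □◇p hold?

This is the axiom for convergence; its first-order frame correspondent is ∀x ∀y ∀z (Rxy ∧ Rxz → ∃w (Ryw ∧ Rzw)).
G1: fails — R12 and R13 but 2 and 3 have no common successor.
G2: ✓.
G3: fails — R11 and R14 but 1 and 4 have no common successor.
Valid on: G2.

G2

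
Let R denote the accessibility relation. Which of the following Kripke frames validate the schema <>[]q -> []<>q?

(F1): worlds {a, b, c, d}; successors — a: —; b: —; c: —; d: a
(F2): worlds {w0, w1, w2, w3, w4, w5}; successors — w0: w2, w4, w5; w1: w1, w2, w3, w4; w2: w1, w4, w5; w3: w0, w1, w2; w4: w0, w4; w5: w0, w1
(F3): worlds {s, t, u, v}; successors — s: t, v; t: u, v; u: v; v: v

(F2), (F3)

Frame correspondent (Sahlqvist): forall x forall y forall z (Rxy & Rxz -> exists w (Ryw & Rzw)) — i.e. convergence.
(F1): fails — Rda and Rda but a and a have no common successor.
(F2): ✓.
(F3): ✓.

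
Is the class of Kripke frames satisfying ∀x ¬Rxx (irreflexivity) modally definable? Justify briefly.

Any modally definable frame class is closed under surjective bounded morphisms.
The 4-cycle (worlds w0,w1,w2,w3 with w0→w1→w2→w3→w0) is irreflexive, and the map sending every world to a single reflexive point • is a surjective bounded morphism (forth: every edge maps to (•,•); back: every world has a successor). So any modal formula valid on the 4-cycle is also valid on the reflexive point, which is not irreflexive.
Hence irreflexivity is not modally definable.

No — not modally definable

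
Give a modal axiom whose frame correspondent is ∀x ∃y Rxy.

□q → ◇q

This is seriality; the standard corresponding axiom is D: □q → ◇q.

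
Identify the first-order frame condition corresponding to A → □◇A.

This schema is the B axiom.
Its frame correspondent is symmetry — ∀x ∀y (Rxy → Ryx).

symmetry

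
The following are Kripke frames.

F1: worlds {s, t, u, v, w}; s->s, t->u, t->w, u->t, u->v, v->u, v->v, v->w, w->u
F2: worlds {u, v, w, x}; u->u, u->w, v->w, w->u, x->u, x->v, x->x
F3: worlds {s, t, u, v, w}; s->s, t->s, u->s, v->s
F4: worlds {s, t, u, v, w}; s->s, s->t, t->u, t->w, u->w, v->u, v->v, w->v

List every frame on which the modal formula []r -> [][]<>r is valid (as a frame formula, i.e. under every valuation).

Frame correspondent (Sahlqvist): forall x forall z (x R^2 z -> exists w (xRw & zRw)) — i.e. a generalized confluence (Geach) condition.
F1: fails — tR²u but no w* with tRw* and uRw*.
F2: fails — xR²v but no t with xRt and vRt.
F3: satisfies the condition.
F4: fails — sR²t but no w* with sRw* and tRw*.

F3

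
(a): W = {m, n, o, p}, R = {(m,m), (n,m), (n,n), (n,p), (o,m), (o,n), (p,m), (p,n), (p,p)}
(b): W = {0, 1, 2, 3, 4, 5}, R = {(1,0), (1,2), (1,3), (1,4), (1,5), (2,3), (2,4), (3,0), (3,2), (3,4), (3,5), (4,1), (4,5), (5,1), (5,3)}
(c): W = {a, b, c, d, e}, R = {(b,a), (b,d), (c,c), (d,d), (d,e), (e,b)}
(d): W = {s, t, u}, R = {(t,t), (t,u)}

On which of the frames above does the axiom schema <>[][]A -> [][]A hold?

none

The schema corresponds to a generalized confluence (Geach) condition: forall x forall y forall z ((xRy & x R^2 z) -> exists w (y R^2 w & z = w)).
(a): fails — nRm, nR²n but no w with mR²w and n=w.
(b): fails — 1R0, 1R²0 but no w with 0R²w and 0=w.
(c): fails — bRa, bR²d but no w with aR²w and d=w.
(d): fails — tRu, tR²t but no w with uR²w and t=w.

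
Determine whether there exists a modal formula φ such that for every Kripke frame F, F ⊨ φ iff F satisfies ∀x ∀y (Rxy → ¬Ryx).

No — not modally definable

Modal frame validity is preserved under surjective bounded morphisms.
The 5-cycle (worlds 0,1,2,3,4 with 0→1→2→3→4→0) is asymmetric. Mapping every world to a single reflexive point • is a surjective bounded morphism, and the reflexive point is not asymmetric (R•• but asymmetry requires ¬R••).
So no modal formula (or set of formulas) defines exactly the asymmetric frames.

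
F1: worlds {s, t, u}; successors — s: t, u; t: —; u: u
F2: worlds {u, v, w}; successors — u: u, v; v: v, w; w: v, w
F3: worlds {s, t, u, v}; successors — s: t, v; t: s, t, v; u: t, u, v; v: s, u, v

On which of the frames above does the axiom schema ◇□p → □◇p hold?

F2, F3

Frame correspondent (Sahlqvist): ∀x ∀y ∀z (Rxy ∧ Rxz → ∃w (Ryw ∧ Rzw)) — i.e. convergence.
F1: fails — Rsu and Rst but u and t have no common successor.
F2: ✓.
F3: ✓.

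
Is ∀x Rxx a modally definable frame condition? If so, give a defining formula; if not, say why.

Yes: it is reflexivity, defined by the T schema □p → p.
Suppose □p→p is valid. At any x set V(p)={w : Rxw}. Then □p holds at x, so p holds at x, i.e. Rxx.

Yes, by □p → p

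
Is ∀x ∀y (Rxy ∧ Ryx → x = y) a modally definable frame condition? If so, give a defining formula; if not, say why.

No

Modal frame validity is preserved under surjective bounded morphisms.
The 4-cycle (worlds 0,1,2,3 with 0→1→2→3→0) is antisymmetric. Sending even-indexed worlds to • and odd-indexed worlds to ∘ is a surjective bounded morphism onto the two-world frame with •↔∘, which is not antisymmetric.
Hence antisymmetry is not modally definable.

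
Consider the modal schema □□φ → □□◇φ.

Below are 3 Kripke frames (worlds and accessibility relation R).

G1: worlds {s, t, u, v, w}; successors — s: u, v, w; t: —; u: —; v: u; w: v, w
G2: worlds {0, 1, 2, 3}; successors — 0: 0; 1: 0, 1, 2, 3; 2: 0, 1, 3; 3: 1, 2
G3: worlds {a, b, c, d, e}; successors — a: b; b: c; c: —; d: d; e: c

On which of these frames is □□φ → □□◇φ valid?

G2

This is the axiom for a generalized confluence (Geach) condition; its first-order frame correspondent is ∀x ∀z (xR²z → ∃w (xR²w ∧ zRw)).
G1: fails — sR²u but no w* with sR²w* and uRw*.
G2: holds.
G3: fails — aR²c but no w with aR²w and cRw.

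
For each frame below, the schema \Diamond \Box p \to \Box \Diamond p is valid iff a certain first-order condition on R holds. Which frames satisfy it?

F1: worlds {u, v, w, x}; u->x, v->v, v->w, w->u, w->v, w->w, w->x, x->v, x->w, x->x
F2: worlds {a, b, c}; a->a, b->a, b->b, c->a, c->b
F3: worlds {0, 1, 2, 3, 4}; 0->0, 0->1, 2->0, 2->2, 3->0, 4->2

F2

The schema corresponds to convergence: \forall x \forall y \forall z (Rxy \wedge Rxz \to \exists w (Ryw \wedge Rzw)).
F1: fails — Rwu and Rwv but u and v have no common successor.
F2: condition met.
F3: fails — R00 and R01 but 0 and 1 have no common successor.
Valid on: F2.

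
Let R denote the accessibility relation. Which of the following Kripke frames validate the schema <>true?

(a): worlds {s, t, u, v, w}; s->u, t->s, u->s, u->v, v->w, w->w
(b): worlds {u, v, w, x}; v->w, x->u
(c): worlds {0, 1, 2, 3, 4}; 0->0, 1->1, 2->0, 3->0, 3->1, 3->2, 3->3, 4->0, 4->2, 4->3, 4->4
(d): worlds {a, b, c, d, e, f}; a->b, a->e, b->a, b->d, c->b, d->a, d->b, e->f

(a), (c)

Frame correspondent (Sahlqvist): forall x exists y Rxy — i.e. seriality.
(a): ✓.
(b): fails — world u has no successor.
(c): ✓.
(d): fails — world f has no successor.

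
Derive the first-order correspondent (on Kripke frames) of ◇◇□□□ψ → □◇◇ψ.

This is a Sahlqvist (Geach-type) schema ◇^2□^3ψ → □^1◇^2ψ.
First-order correspondent: ∀x ∀y ∀z ((xR²y ∧ xRz) → ∃w (yR³w ∧ zR²w)).

∀x ∀y ∀z ((xR²y ∧ xRz) → ∃w (yR³w ∧ zR²w))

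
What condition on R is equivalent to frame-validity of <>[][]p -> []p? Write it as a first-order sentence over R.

This is a Sahlqvist (Geach-type) schema ◇^1□^2p → □^1◇^0p.
Minimal-valuation argument: fix x; take any y with xR^1y and any z with xR^1z. Set V(p) to the set of worlds R-reachable from y in exactly 2 steps. Then □^2p holds at y, so the antecedent holds at x; validity forces ◇^0p at z, giving a w with zR^0w and yR^2w.
First-order correspondent: forall x forall y forall z ((xRy & xRz) -> exists w (y R^2 w & z = w)).

forall x forall y forall z ((xRy & xRz) -> exists w (y R^2 w & z = w))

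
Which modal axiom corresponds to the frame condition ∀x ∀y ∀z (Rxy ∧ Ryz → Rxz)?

□ψ → □□ψ

This is transitivity; the standard corresponding axiom is 4: □ψ → □□ψ.
Suppose □ψ→□□ψ is valid. Take Rxy, Ryz and set V(ψ)={w : Rxw}. Then □ψ at x, so □□ψ at x, so □ψ at y, so ψ at z, i.e. Rxz.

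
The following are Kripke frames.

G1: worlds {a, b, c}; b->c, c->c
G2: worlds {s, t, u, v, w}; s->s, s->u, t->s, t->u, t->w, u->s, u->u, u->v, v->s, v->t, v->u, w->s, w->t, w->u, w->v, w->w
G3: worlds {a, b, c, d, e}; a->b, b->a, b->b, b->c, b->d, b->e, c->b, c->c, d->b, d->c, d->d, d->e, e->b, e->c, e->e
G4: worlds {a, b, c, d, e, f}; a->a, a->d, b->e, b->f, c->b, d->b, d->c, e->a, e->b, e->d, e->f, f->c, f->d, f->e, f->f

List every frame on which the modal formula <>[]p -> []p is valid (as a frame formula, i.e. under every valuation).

G1

Frame correspondent (Sahlqvist): forall x forall y forall z (Rxy & Rxz -> Ryz) — i.e. the Euclidean property.
G1: ✓.
G2: fails — Rts and Rtw but not Rsw.
G3: fails — Rbc and Rba but not Rca.
G4: fails — Rad and Raa but not Rda.
Valid on: G1.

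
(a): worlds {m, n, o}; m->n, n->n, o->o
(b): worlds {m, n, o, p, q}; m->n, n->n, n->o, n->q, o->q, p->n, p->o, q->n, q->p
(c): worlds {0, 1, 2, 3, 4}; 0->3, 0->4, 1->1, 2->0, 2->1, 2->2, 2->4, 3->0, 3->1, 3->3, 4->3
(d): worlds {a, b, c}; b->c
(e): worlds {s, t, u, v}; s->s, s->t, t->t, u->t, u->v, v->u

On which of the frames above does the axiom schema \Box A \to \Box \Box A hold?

(a), (d)

This is the axiom for transitivity; its first-order frame correspondent is \forall x \forall y \forall z (Rxy \wedge Ryz \to Rxz).
(a): ✓.
(b): fails — Rpn and Rnq but not Rpq.
(c): fails — R43 and R31 but not R41.
(d): ✓.
(e): fails — Ruv and Rvu but not Ruu.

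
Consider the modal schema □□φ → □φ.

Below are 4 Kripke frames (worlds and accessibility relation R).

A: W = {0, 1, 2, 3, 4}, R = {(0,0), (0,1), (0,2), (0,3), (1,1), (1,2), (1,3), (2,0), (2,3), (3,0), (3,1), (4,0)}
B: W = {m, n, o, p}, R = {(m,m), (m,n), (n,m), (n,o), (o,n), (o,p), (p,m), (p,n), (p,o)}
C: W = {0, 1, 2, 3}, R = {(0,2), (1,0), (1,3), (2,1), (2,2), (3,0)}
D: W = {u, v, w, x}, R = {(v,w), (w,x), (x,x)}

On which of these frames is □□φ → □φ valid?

A

Frame correspondent (Sahlqvist): ∀x ∀y (Rxy → ∃z (Rxz ∧ Rzy)) — i.e. density.
A: satisfies the condition.
B: fails — Rop but no z with Roz and Rzp.
C: fails — R13 but no z with R1z and Rz3.
D: fails — Rvw but no z with Rvz and Rzw.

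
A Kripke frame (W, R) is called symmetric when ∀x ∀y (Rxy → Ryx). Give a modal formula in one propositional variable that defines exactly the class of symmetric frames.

ψ → □◇ψ

The condition is symmetry. The B schema ψ → □◇ψ defines it.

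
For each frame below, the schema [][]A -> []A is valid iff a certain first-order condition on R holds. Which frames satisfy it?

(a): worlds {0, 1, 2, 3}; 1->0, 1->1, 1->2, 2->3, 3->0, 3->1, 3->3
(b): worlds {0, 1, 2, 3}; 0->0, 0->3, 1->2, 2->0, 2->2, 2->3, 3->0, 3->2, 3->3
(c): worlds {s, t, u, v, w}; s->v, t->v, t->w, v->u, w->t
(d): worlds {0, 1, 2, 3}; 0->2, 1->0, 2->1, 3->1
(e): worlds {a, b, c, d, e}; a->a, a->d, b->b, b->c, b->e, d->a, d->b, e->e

Frame correspondent (Sahlqvist): forall x forall y (Rxy -> exists z (Rxz & Rzy)) — i.e. density.
(a): holds.
(b): holds.
(c): fails — Rwt but no z with Rwz and Rzt.
(d): fails — R10 but no z with R1z and Rz0.
(e): holds.

(a), (b), (e)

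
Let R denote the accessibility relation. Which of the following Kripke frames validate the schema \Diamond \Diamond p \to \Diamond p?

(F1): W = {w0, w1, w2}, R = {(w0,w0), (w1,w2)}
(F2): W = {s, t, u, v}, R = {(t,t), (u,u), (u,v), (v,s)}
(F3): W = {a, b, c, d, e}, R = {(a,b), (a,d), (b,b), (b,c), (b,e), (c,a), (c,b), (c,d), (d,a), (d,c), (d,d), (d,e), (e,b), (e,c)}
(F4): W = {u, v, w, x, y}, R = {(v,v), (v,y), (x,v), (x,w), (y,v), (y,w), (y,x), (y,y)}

The schema corresponds to transitivity: \forall x \forall y \forall z (Rxy \wedge Ryz \to Rxz).
(F1): condition met.
(F2): fails — Ruv and Rvs but not Rus.
(F3): fails — Rbc and Rcd but not Rbd.
(F4): fails — Rvy and Ryx but not Rvx.
Valid on: (F1).

(F1)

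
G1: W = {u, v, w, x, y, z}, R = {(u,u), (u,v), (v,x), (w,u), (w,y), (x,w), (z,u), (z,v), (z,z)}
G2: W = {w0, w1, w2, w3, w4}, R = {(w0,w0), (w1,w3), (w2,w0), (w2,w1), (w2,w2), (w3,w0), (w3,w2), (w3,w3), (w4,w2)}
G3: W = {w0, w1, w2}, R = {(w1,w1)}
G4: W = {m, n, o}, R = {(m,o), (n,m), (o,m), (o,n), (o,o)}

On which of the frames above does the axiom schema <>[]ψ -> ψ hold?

The schema corresponds to symmetry: forall x forall y (Rxy -> Ryx).
G1: fails — Ruv but not Rvu.
G2: fails — Rw3w2 but not Rw2w3.
G3: holds.
G4: fails — Ron but not Rno.

G3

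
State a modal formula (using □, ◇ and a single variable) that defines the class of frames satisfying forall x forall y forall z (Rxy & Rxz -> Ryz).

The condition is the Euclidean property. The 5 schema ◇r → □◇r defines it.
Suppose ◇r→□◇r is valid. Take Rxy, Rxz and set V(r)={y}. Then ◇r at x, so □◇r at x, so ◇r at z, so some w with Rzw has r; w=y, i.e. Rzy. By symmetry of the argument, Ryz.

◇r → □◇r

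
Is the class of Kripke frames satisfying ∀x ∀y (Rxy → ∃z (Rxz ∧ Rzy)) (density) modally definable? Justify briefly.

Yes — defined by □□p → □p

Yes: it is density, defined by the C4 schema □□p → □p.
Suppose □□p→□p is valid. Take Rxy and set V(p)={w : xR²w}. Then □□p at x, so □p at x, so p at y, i.e. ∃z(Rxz∧Rzy).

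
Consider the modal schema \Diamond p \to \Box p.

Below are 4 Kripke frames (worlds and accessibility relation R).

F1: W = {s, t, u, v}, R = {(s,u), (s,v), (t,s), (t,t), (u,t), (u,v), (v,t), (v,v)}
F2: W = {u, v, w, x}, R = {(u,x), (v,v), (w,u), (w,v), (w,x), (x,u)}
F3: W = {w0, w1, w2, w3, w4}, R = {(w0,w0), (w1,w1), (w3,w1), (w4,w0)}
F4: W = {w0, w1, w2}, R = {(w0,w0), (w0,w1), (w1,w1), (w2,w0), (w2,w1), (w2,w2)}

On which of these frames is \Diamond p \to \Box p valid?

This is the axiom for partial functionality; its first-order frame correspondent is \forall x \forall y \forall z (Rxy \wedge Rxz \to y = z).
F1: fails — s sees both u and v.
F2: fails — w sees both u and v.
F3: holds.
F4: fails — w0 sees both w0 and w1.
Valid on: F3.

F3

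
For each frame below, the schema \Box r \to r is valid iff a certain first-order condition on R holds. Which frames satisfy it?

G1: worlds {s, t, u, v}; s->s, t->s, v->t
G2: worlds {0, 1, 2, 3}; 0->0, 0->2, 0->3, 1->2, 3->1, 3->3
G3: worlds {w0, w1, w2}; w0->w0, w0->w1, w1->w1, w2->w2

G3

This is the axiom for reflexivity; its first-order frame correspondent is \forall x Rxx.
G1: fails — world t does not see itself.
G2: fails — world 1 does not see itself.
G3: satisfies the condition.
Valid on: G3.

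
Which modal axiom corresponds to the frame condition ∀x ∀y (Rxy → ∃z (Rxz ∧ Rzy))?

□□r → □r

A defining formula is □□r → □r (the C4 axiom).
Suppose □□r→□r is valid. Take Rxy and set V(r)={w : xR²w}. Then □□r at x, so □r at x, so r at y, i.e. ∃z(Rxz∧Rzy).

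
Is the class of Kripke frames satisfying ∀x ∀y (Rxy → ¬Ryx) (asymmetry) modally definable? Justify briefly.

Not modally definable

Modal frame validity is preserved under surjective bounded morphisms.
The 5-cycle (worlds w0,w1,w2,w3,w4 with w0→w1→w2→w3→w4→w0) is asymmetric. Mapping every world to a single reflexive point • is a surjective bounded morphism, and the reflexive point is not asymmetric (R•• but asymmetry requires ¬R••).
Hence asymmetry is not modally definable.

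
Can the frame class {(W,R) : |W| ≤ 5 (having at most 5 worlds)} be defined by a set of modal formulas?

If a class were modally definable it would be closed under disjoint unions (Goldblatt–Thomason).
Any modal formula valid on each of 6 disjoint one-world frames is valid on their disjoint union (validity is preserved under disjoint unions). Each one-world frame has |W|=1≤5, but the union has |W|=6.
So no modal formula (or set of formulas) defines exactly the |W|≤5 frames.

No — not modally definable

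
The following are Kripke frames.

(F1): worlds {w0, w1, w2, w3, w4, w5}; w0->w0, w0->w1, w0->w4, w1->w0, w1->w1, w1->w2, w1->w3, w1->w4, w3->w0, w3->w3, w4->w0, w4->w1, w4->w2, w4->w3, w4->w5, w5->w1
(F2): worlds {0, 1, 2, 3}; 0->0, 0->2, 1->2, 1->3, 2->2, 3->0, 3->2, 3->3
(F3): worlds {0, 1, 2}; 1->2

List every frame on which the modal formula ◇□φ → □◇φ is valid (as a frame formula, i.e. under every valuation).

This is the axiom for convergence; its first-order frame correspondent is ∀x ∀y ∀z (Rxy ∧ Rxz → ∃w (Ryw ∧ Rzw)).
(F1): fails — Rw1w1 and Rw1w2 but w1 and w2 have no common successor.
(F2): condition met.
(F3): fails — R12 and R12 but 2 and 2 have no common successor.
Valid on: (F2).

(F2)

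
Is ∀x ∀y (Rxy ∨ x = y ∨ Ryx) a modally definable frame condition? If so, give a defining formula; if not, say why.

Any modally definable frame class is closed under disjoint unions.
Take 2 disjoint single-world reflexive frames: each is trivially connected, but their disjoint union has 2 worlds with no edge between distinct components, so it is not connected.
So the class is not modally definable.

Not definable by any modal formula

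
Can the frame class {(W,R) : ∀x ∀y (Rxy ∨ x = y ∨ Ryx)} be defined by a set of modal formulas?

Not modally definable

Modal frame validity is preserved under disjoint unions.
Take 2 disjoint single-world reflexive frames: each is trivially connected, but their disjoint union has 2 worlds with no edge between distinct components, so it is not connected.
Hence connectedness of R is not modally definable.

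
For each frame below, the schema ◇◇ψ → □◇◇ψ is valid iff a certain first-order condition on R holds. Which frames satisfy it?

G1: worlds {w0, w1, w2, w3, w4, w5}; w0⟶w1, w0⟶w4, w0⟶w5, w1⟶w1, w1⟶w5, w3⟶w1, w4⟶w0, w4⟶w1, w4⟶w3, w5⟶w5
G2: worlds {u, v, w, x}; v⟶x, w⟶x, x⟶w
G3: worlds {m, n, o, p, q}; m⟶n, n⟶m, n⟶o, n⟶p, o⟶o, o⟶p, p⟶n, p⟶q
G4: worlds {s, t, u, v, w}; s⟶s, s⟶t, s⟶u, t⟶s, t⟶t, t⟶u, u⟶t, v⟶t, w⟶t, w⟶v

G4

The schema corresponds to a generalized confluence (Geach) condition: ∀x ∀y ∀z ((xR²y ∧ xRz) → ∃w (y = w ∧ zR²w)).
G1: fails — w0R²w0, w0Rw1 but no w with w0=w and w1R²w.
G2: fails — vR²w, vRx but no t with w=t and xR²t.
G3: fails — mR²m, mRn but no w with m=w and nR²w.
G4: condition met.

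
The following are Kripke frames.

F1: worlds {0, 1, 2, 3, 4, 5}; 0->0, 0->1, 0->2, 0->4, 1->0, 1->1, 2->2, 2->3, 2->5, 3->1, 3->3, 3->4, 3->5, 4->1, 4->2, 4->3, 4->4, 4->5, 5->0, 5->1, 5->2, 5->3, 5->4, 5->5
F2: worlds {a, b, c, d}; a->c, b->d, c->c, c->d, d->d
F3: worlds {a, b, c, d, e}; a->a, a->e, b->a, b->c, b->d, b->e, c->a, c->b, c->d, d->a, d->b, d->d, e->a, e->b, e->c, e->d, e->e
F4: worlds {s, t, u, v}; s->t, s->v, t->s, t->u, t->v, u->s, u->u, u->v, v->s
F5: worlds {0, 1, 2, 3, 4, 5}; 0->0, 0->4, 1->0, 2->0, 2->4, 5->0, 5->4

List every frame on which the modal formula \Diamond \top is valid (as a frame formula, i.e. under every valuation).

F1, F2, F3, F4

The schema corresponds to seriality: \forall x \exists y Rxy.
F1: satisfies the condition.
F2: satisfies the condition.
F3: satisfies the condition.
F4: satisfies the condition.
F5: fails — world 3 has no successor.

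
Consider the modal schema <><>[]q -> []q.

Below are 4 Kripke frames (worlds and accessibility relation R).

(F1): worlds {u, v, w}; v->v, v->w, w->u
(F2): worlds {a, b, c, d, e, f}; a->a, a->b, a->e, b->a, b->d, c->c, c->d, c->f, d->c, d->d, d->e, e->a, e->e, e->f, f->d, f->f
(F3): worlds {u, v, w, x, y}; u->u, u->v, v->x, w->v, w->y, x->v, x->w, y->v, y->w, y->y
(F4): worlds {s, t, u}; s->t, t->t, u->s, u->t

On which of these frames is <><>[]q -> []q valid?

The schema corresponds to a generalized confluence (Geach) condition: forall x forall y forall z ((x R^2 y & xRz) -> exists w (yRw & z = w)).
(F1): fails — vR²u, vRv but no t with uRt and v=t.
(F2): fails — aR²b, aRb but no w with bRw and b=w.
(F3): fails — uR²v, uRu but no t with vRt and u=t.
(F4): fails — uR²t, uRs but no w with tRw and s=w.
Valid on no frame.

none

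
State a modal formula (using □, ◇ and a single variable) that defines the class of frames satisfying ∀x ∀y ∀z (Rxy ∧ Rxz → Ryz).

The condition is the Euclidean property. The 5 schema ◇s → □◇s defines it.
Suppose ◇s→□◇s is valid. Take Rxy, Rxz and set V(s)={y}. Then ◇s at x, so □◇s at x, so ◇s at z, so some w with Rzw has s; w=y, i.e. Rzy. By symmetry of the argument, Ryz.

◇s → □◇s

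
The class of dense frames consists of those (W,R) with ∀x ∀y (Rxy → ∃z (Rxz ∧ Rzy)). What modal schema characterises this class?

□□p → □p

This is density; the standard corresponding axiom is C4: □□p → □p.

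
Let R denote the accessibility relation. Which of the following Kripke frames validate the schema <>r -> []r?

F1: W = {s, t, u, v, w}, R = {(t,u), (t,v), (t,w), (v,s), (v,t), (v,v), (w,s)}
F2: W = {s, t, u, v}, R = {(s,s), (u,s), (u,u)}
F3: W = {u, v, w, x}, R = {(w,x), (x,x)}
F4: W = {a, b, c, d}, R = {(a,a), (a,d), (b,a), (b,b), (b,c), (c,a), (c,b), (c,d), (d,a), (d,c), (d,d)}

F3

This is the axiom for partial functionality; its first-order frame correspondent is forall x forall y forall z (Rxy & Rxz -> y = z).
F1: fails — t sees both u and v.
F2: fails — u sees both s and u.
F3: ✓.
F4: fails — a sees both a and d.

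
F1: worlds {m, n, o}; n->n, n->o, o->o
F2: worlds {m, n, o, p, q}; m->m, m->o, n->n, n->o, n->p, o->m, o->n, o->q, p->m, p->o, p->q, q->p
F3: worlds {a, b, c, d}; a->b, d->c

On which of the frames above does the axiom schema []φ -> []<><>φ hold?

Frame correspondent (Sahlqvist): forall x forall z (xRz -> exists w (xRw & z R^2 w)) — i.e. a generalized confluence (Geach) condition.
F1: holds.
F2: holds.
F3: fails — aRb but no w with aRw and bR²w.

F1, F2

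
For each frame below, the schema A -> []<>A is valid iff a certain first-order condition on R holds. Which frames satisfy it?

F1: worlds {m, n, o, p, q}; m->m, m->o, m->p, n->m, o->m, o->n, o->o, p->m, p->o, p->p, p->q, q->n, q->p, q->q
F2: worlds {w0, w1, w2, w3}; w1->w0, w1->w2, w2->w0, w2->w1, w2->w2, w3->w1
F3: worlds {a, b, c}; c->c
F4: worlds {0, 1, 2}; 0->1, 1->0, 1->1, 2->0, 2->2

Frame correspondent (Sahlqvist): forall x forall y (Rxy -> Ryx) — i.e. symmetry.
F1: fails — Ron but not Rno.
F2: fails — Rw1w0 but not Rw0w1.
F3: ✓.
F4: fails — R20 but not R02.
Valid on: F3.

F3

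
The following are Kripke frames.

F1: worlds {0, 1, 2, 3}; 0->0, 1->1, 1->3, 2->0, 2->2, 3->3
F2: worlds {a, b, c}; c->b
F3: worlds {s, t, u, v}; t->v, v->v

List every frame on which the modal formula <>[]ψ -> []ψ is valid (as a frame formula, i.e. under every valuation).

F3

The schema corresponds to the Euclidean property: forall x forall y forall z (Rxy & Rxz -> Ryz).
F1: fails — R13 and R11 but not R31.
F2: fails — Rcb and Rcb but not Rbb.
F3: holds.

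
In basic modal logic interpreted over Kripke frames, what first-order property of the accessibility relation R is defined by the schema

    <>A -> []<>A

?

Suppose ◇A→□◇A is valid. Take Rxy, Rxz and set V(A)={y}. Then ◇A at x, so □◇A at x, so ◇A at z, so some w with Rzw has A; w=y, i.e. Rzy. By symmetry of the argument, Ryz.

the Euclidean property: forall x forall y forall z (Rxy & Rxz -> Ryz)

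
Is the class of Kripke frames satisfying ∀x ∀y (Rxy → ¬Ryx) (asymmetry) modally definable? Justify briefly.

If a class were modally definable it would be closed under surjective bounded morphisms (Goldblatt–Thomason).
The 3-cycle (worlds a,b,c with a→b→c→a) is asymmetric. Mapping every world to a single reflexive point • is a surjective bounded morphism, and the reflexive point is not asymmetric (R•• but asymmetry requires ¬R••).
Hence asymmetry is not modally definable.

Not modally definable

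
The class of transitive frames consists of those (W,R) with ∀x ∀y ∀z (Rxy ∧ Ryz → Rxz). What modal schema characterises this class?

A defining formula is □r → □□r (the 4 axiom).

□r → □□r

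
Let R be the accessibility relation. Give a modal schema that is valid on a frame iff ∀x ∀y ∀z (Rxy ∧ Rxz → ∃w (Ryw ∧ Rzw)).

◇□q → □◇q

This is convergence; the standard corresponding axiom is .2: ◇□q → □◇q.
Suppose ◇□q→□◇q is valid. Take Rxy, Rxz and set V(q)={w : Ryw}. Then □q at y so ◇□q at x, so □◇q at x, so ◇q at z, giving w with Rzw and Ryw.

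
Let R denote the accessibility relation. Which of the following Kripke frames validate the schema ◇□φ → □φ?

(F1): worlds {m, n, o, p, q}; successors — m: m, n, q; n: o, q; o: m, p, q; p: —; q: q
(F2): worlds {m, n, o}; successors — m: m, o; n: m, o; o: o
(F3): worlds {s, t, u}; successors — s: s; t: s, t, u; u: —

Frame correspondent (Sahlqvist): ∀x ∀y ∀z (Rxy ∧ Rxz → Ryz) — i.e. the Euclidean property.
(F1): fails — Rmq and Rmm but not Rqm.
(F2): fails — Rmo and Rmm but not Rom.
(F3): fails — Rts and Rtt but not Rst.

none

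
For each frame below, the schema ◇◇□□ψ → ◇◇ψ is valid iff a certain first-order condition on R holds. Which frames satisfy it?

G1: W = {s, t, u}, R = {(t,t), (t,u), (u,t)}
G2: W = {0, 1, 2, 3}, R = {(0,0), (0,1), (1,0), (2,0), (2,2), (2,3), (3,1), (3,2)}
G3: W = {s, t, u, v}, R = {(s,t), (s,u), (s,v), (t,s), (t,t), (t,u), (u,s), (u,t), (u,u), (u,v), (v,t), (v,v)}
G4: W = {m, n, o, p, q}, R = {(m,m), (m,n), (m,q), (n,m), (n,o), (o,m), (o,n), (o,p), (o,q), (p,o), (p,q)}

This is the axiom for a generalized confluence (Geach) condition; its first-order frame correspondent is ∀x ∀y (xR²y → ∃w (yR²w ∧ xR²w)).
G1: ✓.
G2: ✓.
G3: ✓.
G4: fails — mR²q but no w with qR²w and mR²w.
Valid on: G1, G2, G3.

G1, G2, G3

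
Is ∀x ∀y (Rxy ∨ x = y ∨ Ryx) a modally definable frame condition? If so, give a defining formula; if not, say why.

Not definable by any modal formula

Modal frame validity is preserved under disjoint unions.
Take 4 disjoint single-world reflexive frames: each is trivially connected, but their disjoint union has 4 worlds with no edge between distinct components, so it is not connected.
So no modal formula (or set of formulas) defines exactly the connected frames.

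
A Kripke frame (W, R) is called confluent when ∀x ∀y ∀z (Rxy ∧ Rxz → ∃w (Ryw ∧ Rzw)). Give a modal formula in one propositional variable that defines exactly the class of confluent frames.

◇□p → □◇p

This is convergence; the standard corresponding axiom is .2: ◇□p → □◇p.
Suppose ◇□p→□◇p is valid. Take Rxy, Rxz and set V(p)={w : Ryw}. Then □p at y so ◇□p at x, so □◇p at x, so ◇p at z, giving w with Rzw and Ryw.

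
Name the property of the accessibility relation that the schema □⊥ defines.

□⊥ is valid iff no world has any successor (otherwise □⊥ fails at any world with one).
Conversely, on a frame with emptiness of R the schema holds at every world under every valuation.
So the correspondent is emptiness of R.

emptiness of R: ∀x ∀y ¬Rxy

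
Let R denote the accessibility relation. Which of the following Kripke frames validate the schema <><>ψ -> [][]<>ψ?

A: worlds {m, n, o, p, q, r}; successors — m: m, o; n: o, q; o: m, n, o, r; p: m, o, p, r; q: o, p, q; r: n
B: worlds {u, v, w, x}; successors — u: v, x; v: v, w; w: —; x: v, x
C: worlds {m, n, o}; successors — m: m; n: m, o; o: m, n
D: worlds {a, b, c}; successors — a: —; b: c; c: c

D

Frame correspondent (Sahlqvist): forall x forall y forall z ((x R^2 y & x R^2 z) -> exists w (y = w & zRw)) — i.e. a generalized confluence (Geach) condition.
A: fails — mR²m, mR²n but no w with m=w and nRw.
B: fails — uR²v, uR²w but no t with v=t and wRt.
C: fails — nR²n, nR²m but no w with n=w and mRw.
D: condition met.
Valid on: D.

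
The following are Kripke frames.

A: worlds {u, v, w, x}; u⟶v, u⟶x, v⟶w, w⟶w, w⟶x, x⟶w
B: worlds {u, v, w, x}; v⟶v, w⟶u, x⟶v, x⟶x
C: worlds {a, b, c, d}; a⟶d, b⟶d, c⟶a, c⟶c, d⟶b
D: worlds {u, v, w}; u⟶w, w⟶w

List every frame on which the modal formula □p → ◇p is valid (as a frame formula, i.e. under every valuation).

A, C

Frame correspondent (Sahlqvist): ∀x ∃y Rxy — i.e. seriality.
A: ✓.
B: fails — world u has no successor.
C: ✓.
D: fails — world v has no successor.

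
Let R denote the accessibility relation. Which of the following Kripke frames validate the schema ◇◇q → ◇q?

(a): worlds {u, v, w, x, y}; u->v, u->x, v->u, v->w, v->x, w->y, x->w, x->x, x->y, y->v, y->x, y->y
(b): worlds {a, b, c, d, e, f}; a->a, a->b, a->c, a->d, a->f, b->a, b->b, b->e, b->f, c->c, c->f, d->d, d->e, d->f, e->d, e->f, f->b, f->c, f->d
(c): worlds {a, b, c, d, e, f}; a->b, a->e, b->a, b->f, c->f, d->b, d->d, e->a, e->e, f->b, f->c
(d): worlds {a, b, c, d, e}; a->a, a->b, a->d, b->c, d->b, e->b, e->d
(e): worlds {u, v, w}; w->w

(e)

The schema corresponds to transitivity: ∀x ∀y ∀z (Rxy ∧ Ryz → Rxz).
(a): fails — Ruv and Rvw but not Ruw.
(b): fails — Rdf and Rfc but not Rdc.
(c): fails — Rcf and Rfc but not Rcc.
(d): fails — Reb and Rbc but not Rec.
(e): condition met.
Valid on: (e).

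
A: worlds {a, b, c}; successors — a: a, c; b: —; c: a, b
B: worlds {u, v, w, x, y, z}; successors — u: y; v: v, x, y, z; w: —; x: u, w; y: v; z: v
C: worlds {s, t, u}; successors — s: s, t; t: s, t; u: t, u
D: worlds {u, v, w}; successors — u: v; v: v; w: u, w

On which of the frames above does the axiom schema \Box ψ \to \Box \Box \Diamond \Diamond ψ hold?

The schema corresponds to a generalized confluence (Geach) condition: \forall x \forall z (x R^2 z \to \exists w (xRw \wedge z R^2 w)).
A: fails — aR²b but no w with aRw and bR²w.
B: fails — vR²w but no t with vRt and wR²t.
C: ✓.
D: fails — wR²u but no t with wRt and uR²t.
Valid on: C.

C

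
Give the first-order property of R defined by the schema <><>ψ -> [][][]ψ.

This is a Sahlqvist (Geach-type) schema ◇^2□^0ψ → □^3◇^0ψ.
Minimal-valuation argument: fix x; take any y with xR^2y and any z with xR^3z. Set V(ψ) to the set of worlds R-reachable from y in exactly 0 steps. Then □^0ψ holds at y, so the antecedent holds at x; validity forces ◇^0ψ at z, giving a w with zR^0w and yR^0w.
First-order correspondent: forall x forall y forall z ((x R^2 y & x R^3 z) -> exists w (y = w & z = w)).

forall x forall y forall z ((x R^2 y & x R^3 z) -> exists w (y = w & z = w))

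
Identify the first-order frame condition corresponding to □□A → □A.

Density

Suppose □□A→□A is valid. Take Rxy and set V(A)={w : xR²w}. Then □□A at x, so □A at x, so A at y, i.e. ∃z(Rxz∧Rzy).
Conversely, on a frame with density the schema holds at every world under every valuation.
So the correspondent is density.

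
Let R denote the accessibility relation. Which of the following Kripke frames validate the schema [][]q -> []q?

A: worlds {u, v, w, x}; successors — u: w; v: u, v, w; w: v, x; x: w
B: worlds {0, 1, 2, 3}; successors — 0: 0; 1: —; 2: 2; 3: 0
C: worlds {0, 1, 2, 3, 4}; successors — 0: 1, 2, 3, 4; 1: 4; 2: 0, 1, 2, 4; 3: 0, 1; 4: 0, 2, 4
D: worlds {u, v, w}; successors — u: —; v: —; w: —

B, D

The schema corresponds to density: forall x forall y (Rxy -> exists z (Rxz & Rzy)).
A: fails — Rxw but no z with Rxz and Rzw.
B: satisfies the condition.
C: fails — R03 but no z with R0z and Rz3.
D: satisfies the condition.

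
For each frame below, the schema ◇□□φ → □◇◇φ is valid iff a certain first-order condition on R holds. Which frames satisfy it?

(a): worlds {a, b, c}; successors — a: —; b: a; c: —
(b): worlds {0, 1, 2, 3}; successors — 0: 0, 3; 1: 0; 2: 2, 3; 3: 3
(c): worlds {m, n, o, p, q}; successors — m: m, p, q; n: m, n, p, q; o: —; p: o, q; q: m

Frame correspondent (Sahlqvist): ∀x ∀y ∀z ((xRy ∧ xRz) → ∃w (yR²w ∧ zR²w)) — i.e. a generalized confluence (Geach) condition.
(a): fails — bRa, bRa but no w with aR²w and aR²w.
(b): holds.
(c): fails — pRo, pRo but no w with oR²w and oR²w.
Valid on: (b).

(b)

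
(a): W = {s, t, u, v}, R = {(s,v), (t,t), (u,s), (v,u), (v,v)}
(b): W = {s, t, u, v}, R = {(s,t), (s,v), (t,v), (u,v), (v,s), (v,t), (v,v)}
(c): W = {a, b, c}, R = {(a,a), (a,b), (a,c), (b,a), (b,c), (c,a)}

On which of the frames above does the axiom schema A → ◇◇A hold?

(c)

The schema corresponds to a generalized confluence (Geach) condition: ∀x ∃w (x = w ∧ xR²w).
(a): fails — at s but no w with s=w and sR²w.
(b): fails — at u but no w with u=w and uR²w.
(c): condition met.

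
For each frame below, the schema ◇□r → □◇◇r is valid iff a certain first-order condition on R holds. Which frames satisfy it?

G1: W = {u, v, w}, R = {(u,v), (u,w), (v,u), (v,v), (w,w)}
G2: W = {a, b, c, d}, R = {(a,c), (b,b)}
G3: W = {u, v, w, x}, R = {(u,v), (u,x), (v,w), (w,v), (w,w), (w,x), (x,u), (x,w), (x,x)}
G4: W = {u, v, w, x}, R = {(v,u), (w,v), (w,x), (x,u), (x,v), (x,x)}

The schema corresponds to a generalized confluence (Geach) condition: ∀x ∀y ∀z ((xRy ∧ xRz) → ∃w (yRw ∧ zR²w)).
G1: fails — uRv, uRw but no t with vRt and wR²t.
G2: fails — aRc, aRc but no w with cRw and cR²w.
G3: holds.
G4: fails — vRu, vRu but no t with uRt and uR²t.

G3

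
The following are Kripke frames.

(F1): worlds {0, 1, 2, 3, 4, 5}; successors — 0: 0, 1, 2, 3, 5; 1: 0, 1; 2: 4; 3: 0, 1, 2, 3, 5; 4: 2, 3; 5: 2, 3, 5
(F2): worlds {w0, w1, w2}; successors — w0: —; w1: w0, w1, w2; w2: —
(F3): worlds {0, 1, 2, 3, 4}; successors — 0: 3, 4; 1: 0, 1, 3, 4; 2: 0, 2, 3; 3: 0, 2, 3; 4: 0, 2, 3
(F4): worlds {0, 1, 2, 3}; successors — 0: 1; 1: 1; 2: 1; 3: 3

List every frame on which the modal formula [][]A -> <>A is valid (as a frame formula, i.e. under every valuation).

Frame correspondent (Sahlqvist): forall x exists w (x R^2 w & xRw) — i.e. a generalized confluence (Geach) condition.
(F1): fails — at 2 but no w with 2R²w and 2Rw.
(F2): fails — at w0 but no w with w0R²w and w0Rw.
(F3): holds.
(F4): holds.
Valid on: (F3), (F4).

(F3), (F4)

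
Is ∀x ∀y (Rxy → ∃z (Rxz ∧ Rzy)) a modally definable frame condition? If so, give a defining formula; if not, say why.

Definable; □□r → □r defines it

The condition is density. A defining modal formula is □□r → □r.
Suppose □□r→□r is valid. Take Rxy and set V(r)={w : xR²w}. Then □□r at x, so □r at x, so r at y, i.e. ∃z(Rxz∧Rzy).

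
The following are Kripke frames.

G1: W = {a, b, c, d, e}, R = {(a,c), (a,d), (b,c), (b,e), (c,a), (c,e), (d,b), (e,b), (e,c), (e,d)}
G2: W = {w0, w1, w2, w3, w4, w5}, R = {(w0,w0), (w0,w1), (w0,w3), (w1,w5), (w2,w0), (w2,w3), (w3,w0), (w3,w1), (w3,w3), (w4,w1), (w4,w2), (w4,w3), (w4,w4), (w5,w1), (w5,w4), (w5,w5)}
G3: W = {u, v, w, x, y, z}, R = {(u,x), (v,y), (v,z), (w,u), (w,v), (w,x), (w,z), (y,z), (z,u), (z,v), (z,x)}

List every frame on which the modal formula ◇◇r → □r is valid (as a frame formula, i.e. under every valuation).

none

This is the axiom for a generalized confluence (Geach) condition; its first-order frame correspondent is ∀x ∀y ∀z ((xR²y ∧ xRz) → ∃w (y = w ∧ z = w)).
G1: fails — aR²a, aRc but a ≠ c.
G2: fails — w0R²w0, w0Rw1 but w0 ≠ w1.
G3: fails — vR²u, vRy but u ≠ y.
Valid on no frame.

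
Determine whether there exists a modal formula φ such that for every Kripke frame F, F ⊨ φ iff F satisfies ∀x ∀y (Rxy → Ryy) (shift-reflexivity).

This is a Sahlqvist condition; the T□ axiom □(□p → p) defines it.
Suppose □(□p→p) is valid. Take Rxy and set V(p)={w : Ryw}. Then at y, □p holds; since □(□p→p) at x, □p→p at y, so p at y, i.e. Ryy.

Definable; □(□p → p) defines it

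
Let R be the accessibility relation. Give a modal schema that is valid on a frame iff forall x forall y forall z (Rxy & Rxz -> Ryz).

◇ψ → □◇ψ

This is the Euclidean property; the standard corresponding axiom is 5: ◇ψ → □◇ψ.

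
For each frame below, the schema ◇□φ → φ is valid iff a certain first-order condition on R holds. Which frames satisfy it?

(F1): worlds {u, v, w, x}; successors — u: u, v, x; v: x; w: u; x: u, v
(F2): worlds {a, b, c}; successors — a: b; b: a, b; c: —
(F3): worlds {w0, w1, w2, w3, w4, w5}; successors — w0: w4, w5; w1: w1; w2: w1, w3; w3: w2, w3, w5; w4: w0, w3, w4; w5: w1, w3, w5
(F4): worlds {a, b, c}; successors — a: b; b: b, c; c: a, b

(F2)

The schema corresponds to symmetry: ∀x ∀y (Rxy → Ryx).
(F1): fails — Ruv but not Rvu.
(F2): condition met.
(F3): fails — Rw0w5 but not Rw5w0.
(F4): fails — Rab but not Rba.
Valid on: (F2).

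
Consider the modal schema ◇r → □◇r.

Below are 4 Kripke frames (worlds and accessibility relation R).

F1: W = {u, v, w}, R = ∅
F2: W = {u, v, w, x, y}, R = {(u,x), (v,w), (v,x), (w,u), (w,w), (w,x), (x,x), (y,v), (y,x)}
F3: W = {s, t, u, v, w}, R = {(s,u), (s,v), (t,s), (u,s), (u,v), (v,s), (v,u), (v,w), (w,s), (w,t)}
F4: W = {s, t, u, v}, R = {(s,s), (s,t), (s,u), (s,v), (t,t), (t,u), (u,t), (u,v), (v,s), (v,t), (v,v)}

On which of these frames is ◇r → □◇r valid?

Frame correspondent (Sahlqvist): ∀x ∀y ∀z (Rxy ∧ Rxz → Ryz) — i.e. the Euclidean property.
F1: condition met.
F2: fails — Rvx and Rvw but not Rxw.
F3: fails — Rsv and Rsv but not Rvv.
F4: fails — Rsv and Rsu but not Rvu.
Valid on: F1.

F1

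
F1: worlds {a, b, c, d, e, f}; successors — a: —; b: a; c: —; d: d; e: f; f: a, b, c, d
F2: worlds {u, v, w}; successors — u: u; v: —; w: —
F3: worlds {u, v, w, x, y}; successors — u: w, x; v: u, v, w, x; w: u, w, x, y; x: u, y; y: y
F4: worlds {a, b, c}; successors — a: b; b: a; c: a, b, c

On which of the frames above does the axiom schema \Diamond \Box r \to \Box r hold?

This is the axiom for the Euclidean property; its first-order frame correspondent is \forall x \forall y \forall z (Rxy \wedge Rxz \to Ryz).
F1: fails — Rba and Rba but not Raa.
F2: condition met.
F3: fails — Rux and Ruw but not Rxw.
F4: fails — Rab and Rab but not Rbb.
Valid on: F2.

F2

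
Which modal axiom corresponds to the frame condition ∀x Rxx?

□q → q

The condition is reflexivity. The T schema □q → q defines it.
Suppose □q→q is valid. At any x set V(q)={w : Rxw}. Then □q holds at x, so q holds at x, i.e. Rxx.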